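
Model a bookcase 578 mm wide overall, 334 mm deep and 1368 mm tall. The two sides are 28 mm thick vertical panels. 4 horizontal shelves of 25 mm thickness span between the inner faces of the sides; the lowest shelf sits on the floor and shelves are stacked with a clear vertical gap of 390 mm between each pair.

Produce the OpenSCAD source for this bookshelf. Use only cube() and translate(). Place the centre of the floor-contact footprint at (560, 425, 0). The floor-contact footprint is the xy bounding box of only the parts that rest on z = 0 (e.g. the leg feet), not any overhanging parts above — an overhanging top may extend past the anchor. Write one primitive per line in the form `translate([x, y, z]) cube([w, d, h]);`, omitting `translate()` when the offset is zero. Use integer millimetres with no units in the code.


translate([271, 258, 0]) cube([28, 334, 1368]);
translate([821, 258, 0]) cube([28, 334, 1368]);
translate([299, 258, 0]) cube([522, 334, 25]);
translate([299, 258, 415]) cube([522, 334, 25]);
translate([299, 258, 830]) cube([522, 334, 25]);
translate([299, 258, 1245]) cube([522, 334, 25]);


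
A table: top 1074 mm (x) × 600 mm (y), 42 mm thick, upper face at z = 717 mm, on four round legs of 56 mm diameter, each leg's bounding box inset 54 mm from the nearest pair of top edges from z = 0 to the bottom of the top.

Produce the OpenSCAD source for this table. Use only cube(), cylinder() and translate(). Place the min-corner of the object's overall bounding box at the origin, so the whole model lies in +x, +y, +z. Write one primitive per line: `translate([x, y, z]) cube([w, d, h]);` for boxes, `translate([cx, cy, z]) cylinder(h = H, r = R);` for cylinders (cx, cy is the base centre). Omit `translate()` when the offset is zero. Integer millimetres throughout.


translate([0, 0, 675]) cube([1074, 600, 42]);
translate([82, 82, 0]) cylinder(h = 675, r = 28);
translate([992, 82, 0]) cylinder(h = 675, r = 28);
translate([82, 518, 0]) cylinder(h = 675, r = 28);
translate([992, 518, 0]) cylinder(h = 675, r = 28);


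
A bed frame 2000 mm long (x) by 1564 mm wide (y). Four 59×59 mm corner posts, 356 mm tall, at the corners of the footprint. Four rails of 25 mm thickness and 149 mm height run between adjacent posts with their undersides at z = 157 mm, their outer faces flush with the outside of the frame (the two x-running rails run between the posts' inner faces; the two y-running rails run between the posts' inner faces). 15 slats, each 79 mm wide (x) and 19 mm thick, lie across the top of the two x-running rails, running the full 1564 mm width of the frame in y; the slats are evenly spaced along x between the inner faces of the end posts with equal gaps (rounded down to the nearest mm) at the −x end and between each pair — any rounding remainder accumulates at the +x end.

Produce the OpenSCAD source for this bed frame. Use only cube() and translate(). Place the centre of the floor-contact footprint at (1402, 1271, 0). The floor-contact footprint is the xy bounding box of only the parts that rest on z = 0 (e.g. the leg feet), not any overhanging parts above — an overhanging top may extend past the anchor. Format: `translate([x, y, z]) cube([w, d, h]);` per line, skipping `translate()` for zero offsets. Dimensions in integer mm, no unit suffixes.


translate([402, 489, 0]) cube([59, 59, 356]);
translate([402, 1994, 0]) cube([59, 59, 356]);
translate([2343, 489, 0]) cube([59, 59, 356]);
translate([2343, 1994, 0]) cube([59, 59, 356]);
translate([461, 489, 157]) cube([1882, 25, 149]);
translate([461, 2028, 157]) cube([1882, 25, 149]);
translate([402, 548, 157]) cube([25, 1446, 149]);
translate([2377, 548, 157]) cube([25, 1446, 149]);
translate([504, 489, 306]) cube([79, 1564, 19]);
translate([626, 489, 306]) cube([79, 1564, 19]);
translate([748, 489, 306]) cube([79, 1564, 19]);
translate([870, 489, 306]) cube([79, 1564, 19]);
translate([992, 489, 306]) cube([79, 1564, 19]);
translate([1114, 489, 306]) cube([79, 1564, 19]);
translate([1236, 489, 306]) cube([79, 1564, 19]);
translate([1358, 489, 306]) cube([79, 1564, 19]);
translate([1480, 489, 306]) cube([79, 1564, 19]);
translate([1602, 489, 306]) cube([79, 1564, 19]);
translate([1724, 489, 306]) cube([79, 1564, 19]);
translate([1846, 489, 306]) cube([79, 1564, 19]);
translate([1968, 489, 306]) cube([79, 1564, 19]);
translate([2090, 489, 306]) cube([79, 1564, 19]);
translate([2212, 489, 306]) cube([79, 1564, 19]);


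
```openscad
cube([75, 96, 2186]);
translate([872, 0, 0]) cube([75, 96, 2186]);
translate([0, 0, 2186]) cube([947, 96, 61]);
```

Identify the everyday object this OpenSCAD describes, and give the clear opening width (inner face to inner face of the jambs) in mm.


A door frame. The clear opening width is 797 mm.

Two 2186 mm tall posts with a header on top — a door frame. The left jamb is 75 mm wide at x = 0; the right jamb starts at x = 872. The clear opening is 872 − 75 = 797 mm.


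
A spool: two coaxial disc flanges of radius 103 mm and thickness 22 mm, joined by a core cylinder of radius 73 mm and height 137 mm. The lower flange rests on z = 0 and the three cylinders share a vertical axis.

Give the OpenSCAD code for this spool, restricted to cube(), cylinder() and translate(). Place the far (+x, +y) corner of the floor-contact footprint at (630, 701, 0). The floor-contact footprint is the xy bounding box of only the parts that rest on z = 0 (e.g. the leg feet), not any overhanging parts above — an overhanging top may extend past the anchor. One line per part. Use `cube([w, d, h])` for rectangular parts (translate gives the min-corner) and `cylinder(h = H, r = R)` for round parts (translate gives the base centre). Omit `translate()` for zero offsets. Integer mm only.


translate([527, 598, 0]) cylinder(h = 22, r = 103);
translate([527, 598, 22]) cylinder(h = 137, r = 73);
translate([527, 598, 159]) cylinder(h = 22, r = 103);


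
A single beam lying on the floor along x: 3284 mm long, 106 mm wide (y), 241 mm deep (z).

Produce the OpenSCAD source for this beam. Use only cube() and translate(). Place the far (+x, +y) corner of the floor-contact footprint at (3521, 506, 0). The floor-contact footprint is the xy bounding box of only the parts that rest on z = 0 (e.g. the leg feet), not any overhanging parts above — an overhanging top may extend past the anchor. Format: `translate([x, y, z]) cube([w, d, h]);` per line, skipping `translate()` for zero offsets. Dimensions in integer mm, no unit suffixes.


translate([237, 400, 0]) cube([3284, 106, 241]);


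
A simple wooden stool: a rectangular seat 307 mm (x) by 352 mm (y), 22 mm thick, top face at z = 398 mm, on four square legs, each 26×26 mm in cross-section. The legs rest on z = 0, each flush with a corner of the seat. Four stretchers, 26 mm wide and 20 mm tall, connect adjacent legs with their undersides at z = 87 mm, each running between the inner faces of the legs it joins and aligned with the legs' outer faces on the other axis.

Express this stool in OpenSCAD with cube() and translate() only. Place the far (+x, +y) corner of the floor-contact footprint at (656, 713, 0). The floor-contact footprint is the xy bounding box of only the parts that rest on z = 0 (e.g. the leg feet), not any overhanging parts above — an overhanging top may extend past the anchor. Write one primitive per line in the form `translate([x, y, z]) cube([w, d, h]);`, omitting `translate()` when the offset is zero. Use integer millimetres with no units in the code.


translate([349, 361, 376]) cube([307, 352, 22]);
translate([349, 361, 0]) cube([26, 26, 376]);
translate([630, 361, 0]) cube([26, 26, 376]);
translate([349, 687, 0]) cube([26, 26, 376]);
translate([630, 687, 0]) cube([26, 26, 376]);
translate([375, 361, 87]) cube([255, 26, 20]);
translate([375, 687, 87]) cube([255, 26, 20]);
translate([349, 387, 87]) cube([26, 300, 20]);
translate([630, 387, 87]) cube([26, 300, 20]);


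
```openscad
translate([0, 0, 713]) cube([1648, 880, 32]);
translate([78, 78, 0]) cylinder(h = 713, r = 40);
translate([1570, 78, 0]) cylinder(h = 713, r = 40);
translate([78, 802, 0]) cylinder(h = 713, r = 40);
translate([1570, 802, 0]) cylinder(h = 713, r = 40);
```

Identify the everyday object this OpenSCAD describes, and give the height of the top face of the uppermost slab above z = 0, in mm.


A table. The table height is 745 mm.

A 1648×880×32 slab sits at z = 713 on four Ø80 mm round legs — a table. The top surface is at 713 + 32 = 745 mm.


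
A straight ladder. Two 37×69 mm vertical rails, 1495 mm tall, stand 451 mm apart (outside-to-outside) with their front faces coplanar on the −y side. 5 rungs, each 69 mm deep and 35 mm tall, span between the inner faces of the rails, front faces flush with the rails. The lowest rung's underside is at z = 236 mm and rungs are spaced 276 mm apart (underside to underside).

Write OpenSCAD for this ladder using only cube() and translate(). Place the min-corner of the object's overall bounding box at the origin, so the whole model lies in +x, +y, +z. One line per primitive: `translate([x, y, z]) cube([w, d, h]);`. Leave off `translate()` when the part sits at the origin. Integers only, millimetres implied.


cube([37, 69, 1495]);
translate([414, 0, 0]) cube([37, 69, 1495]);
translate([37, 0, 236]) cube([377, 69, 35]);
translate([37, 0, 512]) cube([377, 69, 35]);
translate([37, 0, 788]) cube([377, 69, 35]);
translate([37, 0, 1064]) cube([377, 69, 35]);
translate([37, 0, 1340]) cube([377, 69, 35]);


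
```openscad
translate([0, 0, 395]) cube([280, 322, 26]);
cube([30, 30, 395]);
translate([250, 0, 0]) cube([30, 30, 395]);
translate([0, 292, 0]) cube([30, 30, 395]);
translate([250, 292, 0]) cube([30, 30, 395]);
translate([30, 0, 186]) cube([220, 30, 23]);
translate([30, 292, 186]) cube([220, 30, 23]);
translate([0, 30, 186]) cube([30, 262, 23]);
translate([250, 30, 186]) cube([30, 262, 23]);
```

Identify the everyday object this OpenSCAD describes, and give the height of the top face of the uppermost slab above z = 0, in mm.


A stool. The seat height is 421 mm.

A 280×322×26 slab at z = 395 on four corner posts — a stool. The seat top is 395 + 26 = 421 mm.


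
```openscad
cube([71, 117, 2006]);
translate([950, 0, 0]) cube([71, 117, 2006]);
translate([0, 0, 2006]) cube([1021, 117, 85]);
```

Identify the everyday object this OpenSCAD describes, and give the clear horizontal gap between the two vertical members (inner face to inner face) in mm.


A door frame. The clear opening width is 879 mm.

Two 2006 mm tall posts with a header on top — a door frame. The left jamb is 71 mm wide at x = 0; the right jamb starts at x = 950. The clear opening is 950 − 71 = 879 mm.


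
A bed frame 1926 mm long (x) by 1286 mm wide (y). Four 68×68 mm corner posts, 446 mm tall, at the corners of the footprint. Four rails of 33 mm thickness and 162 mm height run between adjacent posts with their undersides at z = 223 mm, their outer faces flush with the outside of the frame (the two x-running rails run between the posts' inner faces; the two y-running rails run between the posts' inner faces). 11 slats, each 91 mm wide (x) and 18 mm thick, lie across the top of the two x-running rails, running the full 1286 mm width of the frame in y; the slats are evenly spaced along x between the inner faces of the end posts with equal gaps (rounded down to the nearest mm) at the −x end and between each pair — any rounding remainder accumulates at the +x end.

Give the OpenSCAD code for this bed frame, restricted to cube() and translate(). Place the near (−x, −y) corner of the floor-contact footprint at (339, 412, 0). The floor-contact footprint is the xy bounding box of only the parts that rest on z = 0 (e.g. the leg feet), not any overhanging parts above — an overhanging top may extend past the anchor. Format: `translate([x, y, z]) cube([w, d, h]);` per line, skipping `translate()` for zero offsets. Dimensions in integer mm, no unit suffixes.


// slat z = rail_z + rail_h = 223 + 162 = 385
// slat gap = ⌊(1790 − 11·91) / 12⌋ = 65
translate([339, 412, 0]) cube([68, 68, 446]);
translate([339, 1630, 0]) cube([68, 68, 446]);
translate([2197, 412, 0]) cube([68, 68, 446]);
translate([2197, 1630, 0]) cube([68, 68, 446]);
translate([407, 412, 223]) cube([1790, 33, 162]);
translate([407, 1665, 223]) cube([1790, 33, 162]);
translate([339, 480, 223]) cube([33, 1150, 162]);
translate([2232, 480, 223]) cube([33, 1150, 162]);
translate([472, 412, 385]) cube([91, 1286, 18]);
translate([628, 412, 385]) cube([91, 1286, 18]);
translate([784, 412, 385]) cube([91, 1286, 18]);
translate([940, 412, 385]) cube([91, 1286, 18]);
translate([1096, 412, 385]) cube([91, 1286, 18]);
translate([1252, 412, 385]) cube([91, 1286, 18]);
translate([1408, 412, 385]) cube([91, 1286, 18]);
translate([1564, 412, 385]) cube([91, 1286, 18]);
translate([1720, 412, 385]) cube([91, 1286, 18]);
translate([1876, 412, 385]) cube([91, 1286, 18]);
translate([2032, 412, 385]) cube([91, 1286, 18]);


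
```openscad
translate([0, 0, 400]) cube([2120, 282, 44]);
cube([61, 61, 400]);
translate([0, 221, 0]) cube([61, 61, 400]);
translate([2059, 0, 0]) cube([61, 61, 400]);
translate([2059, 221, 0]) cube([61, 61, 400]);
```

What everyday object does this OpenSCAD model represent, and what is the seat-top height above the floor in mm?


A bench. The seat-top height is 444 mm.

A long slab on four corner posts — a bench. The slab sits at z = 400 with thickness 44, so the top is 400 + 44 = 444 mm.


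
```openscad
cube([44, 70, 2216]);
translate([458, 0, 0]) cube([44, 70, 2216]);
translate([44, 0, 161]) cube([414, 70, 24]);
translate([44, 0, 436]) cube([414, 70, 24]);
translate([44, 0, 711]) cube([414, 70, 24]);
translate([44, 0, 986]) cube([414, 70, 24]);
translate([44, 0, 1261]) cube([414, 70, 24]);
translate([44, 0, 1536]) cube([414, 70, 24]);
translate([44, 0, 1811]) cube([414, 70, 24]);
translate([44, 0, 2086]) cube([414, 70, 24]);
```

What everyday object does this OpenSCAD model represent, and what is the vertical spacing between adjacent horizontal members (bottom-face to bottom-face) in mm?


A ladder. The rung spacing is 275 mm.

Two tall 44×70 posts with 8 short bars between them — a ladder. Adjacent rungs sit at z = 161 and z = 436, so the spacing is 436 − 161 = 275 mm.


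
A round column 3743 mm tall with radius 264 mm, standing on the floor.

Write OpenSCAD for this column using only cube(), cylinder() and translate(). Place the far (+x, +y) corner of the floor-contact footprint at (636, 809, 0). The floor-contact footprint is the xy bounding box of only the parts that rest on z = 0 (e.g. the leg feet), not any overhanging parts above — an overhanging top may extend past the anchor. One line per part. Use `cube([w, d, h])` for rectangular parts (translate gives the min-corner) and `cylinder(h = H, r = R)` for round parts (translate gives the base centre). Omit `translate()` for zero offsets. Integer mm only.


translate([372, 545, 0]) cylinder(h = 3743, r = 264);


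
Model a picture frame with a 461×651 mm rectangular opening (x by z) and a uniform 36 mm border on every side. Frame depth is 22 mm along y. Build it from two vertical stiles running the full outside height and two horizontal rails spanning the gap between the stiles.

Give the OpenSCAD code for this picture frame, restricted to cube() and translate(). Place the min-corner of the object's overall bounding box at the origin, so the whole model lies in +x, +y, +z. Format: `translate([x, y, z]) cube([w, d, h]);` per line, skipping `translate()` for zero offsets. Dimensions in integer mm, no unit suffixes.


cube([36, 22, 723]);
translate([497, 0, 0]) cube([36, 22, 723]);
translate([36, 0, 0]) cube([461, 22, 36]);
translate([36, 0, 687]) cube([461, 22, 36]);


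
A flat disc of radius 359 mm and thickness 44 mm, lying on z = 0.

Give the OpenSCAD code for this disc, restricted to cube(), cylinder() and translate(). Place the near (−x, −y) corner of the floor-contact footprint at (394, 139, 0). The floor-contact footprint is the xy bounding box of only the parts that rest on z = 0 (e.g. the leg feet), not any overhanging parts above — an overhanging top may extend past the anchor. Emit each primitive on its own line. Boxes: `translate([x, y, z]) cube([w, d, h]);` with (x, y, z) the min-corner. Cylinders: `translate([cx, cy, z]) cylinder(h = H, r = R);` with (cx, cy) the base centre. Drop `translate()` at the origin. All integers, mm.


translate([753, 498, 0]) cylinder(h = 44, r = 359);


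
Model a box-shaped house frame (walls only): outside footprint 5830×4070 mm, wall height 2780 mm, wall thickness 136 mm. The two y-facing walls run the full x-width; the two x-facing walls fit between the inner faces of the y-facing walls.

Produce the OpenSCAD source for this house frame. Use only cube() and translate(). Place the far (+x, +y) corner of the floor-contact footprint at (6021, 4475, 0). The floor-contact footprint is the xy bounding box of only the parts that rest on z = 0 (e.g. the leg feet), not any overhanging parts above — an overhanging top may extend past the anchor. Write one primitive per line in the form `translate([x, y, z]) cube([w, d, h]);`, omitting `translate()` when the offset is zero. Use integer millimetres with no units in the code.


translate([191, 405, 0]) cube([5830, 136, 2780]);
translate([191, 4339, 0]) cube([5830, 136, 2780]);
translate([191, 541, 0]) cube([136, 3798, 2780]);
translate([5885, 541, 0]) cube([136, 3798, 2780]);


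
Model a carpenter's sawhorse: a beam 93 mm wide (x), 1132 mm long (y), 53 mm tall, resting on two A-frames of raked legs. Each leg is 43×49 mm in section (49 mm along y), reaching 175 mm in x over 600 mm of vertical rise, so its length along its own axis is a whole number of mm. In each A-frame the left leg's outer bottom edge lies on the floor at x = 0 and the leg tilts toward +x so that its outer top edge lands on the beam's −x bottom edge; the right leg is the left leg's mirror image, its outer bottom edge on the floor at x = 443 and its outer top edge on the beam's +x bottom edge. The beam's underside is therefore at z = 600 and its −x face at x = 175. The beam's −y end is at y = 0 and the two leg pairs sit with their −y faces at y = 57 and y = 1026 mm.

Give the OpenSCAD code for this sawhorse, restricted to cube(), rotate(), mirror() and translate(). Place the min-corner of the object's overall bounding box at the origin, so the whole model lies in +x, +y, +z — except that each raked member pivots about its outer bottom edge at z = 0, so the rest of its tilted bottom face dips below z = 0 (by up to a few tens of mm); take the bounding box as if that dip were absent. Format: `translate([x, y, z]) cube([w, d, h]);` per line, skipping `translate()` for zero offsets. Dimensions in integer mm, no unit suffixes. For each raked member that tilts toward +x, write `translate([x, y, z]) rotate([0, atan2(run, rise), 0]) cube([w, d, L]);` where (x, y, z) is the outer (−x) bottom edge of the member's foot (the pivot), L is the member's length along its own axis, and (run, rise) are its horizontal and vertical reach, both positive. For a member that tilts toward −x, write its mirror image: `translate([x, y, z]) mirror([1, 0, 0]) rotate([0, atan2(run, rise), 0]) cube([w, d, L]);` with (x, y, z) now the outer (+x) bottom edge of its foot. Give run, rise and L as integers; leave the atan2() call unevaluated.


translate([175, 0, 600]) cube([93, 1132, 53]);
translate([0, 57, 0]) rotate([0, atan2(175, 600), 0]) cube([43, 49, 625]);
translate([443, 57, 0]) mirror([1, 0, 0]) rotate([0, atan2(175, 600), 0]) cube([43, 49, 625]);
translate([0, 1026, 0]) rotate([0, atan2(175, 600), 0]) cube([43, 49, 625]);
translate([443, 1026, 0]) mirror([1, 0, 0]) rotate([0, atan2(175, 600), 0]) cube([43, 49, 625]);


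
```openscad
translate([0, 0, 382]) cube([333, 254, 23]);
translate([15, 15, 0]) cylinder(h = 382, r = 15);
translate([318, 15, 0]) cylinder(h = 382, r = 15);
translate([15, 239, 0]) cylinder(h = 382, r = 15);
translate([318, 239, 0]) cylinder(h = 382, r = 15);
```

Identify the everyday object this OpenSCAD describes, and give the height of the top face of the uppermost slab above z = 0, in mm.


A stool. The seat height is 405 mm.

A 333×254×23 slab at z = 382 on four corner cylinders — a stool. The seat top is 382 + 23 = 405 mm.


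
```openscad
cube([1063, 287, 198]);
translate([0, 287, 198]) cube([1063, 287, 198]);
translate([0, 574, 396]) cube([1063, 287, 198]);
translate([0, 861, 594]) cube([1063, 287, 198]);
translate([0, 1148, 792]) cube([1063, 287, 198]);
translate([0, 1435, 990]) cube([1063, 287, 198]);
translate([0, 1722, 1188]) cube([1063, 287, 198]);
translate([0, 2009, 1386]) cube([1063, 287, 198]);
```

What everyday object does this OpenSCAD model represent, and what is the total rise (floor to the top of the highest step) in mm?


A staircase. The total rise is 1584 mm.

8 identical blocks, each offset up and back from the previous — a staircase. Each step is 198 mm tall and there are 8 of them, so the total rise is 8 × 198 = 1584 mm.


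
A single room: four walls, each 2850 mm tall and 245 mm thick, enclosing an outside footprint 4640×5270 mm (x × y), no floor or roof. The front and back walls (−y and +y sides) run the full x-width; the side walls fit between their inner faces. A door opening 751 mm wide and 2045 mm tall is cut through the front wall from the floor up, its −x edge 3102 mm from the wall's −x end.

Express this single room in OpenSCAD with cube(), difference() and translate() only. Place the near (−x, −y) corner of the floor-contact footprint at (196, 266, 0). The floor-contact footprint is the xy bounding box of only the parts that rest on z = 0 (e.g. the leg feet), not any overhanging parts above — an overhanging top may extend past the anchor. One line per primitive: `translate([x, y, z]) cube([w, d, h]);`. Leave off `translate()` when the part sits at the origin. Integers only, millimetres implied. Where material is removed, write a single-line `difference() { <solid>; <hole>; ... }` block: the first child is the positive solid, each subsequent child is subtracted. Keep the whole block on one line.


difference() { translate([196, 266, 0]) cube([4640, 245, 2850]); translate([3298, 266, 0]) cube([751, 245, 2045]); }
translate([196, 5291, 0]) cube([4640, 245, 2850]);
translate([196, 511, 0]) cube([245, 4780, 2850]);
translate([4591, 511, 0]) cube([245, 4780, 2850]);


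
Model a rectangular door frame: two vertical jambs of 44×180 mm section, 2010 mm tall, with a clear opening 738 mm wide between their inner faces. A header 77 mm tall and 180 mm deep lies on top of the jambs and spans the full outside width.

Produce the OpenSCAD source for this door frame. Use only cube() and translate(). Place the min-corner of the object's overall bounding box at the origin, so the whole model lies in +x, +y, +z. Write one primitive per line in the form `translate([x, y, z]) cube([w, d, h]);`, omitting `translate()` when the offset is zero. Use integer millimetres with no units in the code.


cube([44, 180, 2010]);
translate([782, 0, 0]) cube([44, 180, 2010]);
translate([0, 0, 2010]) cube([826, 180, 77]);


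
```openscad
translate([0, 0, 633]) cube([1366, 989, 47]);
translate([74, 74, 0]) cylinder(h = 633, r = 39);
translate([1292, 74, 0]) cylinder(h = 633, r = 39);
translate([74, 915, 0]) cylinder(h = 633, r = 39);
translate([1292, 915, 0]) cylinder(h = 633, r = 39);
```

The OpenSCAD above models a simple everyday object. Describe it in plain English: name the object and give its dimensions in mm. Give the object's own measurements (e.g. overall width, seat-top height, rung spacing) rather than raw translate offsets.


A rectangular dining table. The top is 1366×989×47 mm with its upper surface at z = 680 mm. It stands on four round legs of 78 mm diameter, each leg's bounding box inset 35 mm from the nearest pair of top edges, running from the floor to the underside of the top.


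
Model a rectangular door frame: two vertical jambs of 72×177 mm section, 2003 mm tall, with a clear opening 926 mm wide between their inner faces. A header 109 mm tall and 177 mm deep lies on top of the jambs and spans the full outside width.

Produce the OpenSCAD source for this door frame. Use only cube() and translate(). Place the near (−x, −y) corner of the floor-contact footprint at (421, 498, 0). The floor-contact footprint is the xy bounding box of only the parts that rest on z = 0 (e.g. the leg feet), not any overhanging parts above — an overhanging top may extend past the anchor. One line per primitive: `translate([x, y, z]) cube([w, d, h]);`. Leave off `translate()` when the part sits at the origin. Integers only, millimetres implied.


translate([421, 498, 0]) cube([72, 177, 2003]);
translate([1419, 498, 0]) cube([72, 177, 2003]);
translate([421, 498, 2003]) cube([1070, 177, 109]);


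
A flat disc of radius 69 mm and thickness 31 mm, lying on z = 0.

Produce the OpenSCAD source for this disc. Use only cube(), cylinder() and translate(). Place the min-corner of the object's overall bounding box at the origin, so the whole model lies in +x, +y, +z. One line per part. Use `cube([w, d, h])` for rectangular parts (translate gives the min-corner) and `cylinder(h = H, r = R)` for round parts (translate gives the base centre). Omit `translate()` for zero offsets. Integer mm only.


translate([69, 69, 0]) cylinder(h = 31, r = 69);


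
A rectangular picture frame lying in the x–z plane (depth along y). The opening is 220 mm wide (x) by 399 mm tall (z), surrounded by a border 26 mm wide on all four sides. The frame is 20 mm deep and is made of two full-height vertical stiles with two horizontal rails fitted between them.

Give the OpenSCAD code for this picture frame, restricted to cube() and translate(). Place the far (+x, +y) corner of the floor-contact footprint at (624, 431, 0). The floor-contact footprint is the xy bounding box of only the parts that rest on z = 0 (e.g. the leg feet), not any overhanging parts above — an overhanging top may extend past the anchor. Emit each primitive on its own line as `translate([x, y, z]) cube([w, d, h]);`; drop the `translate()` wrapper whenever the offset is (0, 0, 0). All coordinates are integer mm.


translate([352, 411, 0]) cube([26, 20, 451]);
translate([598, 411, 0]) cube([26, 20, 451]);
translate([378, 411, 0]) cube([220, 20, 26]);
translate([378, 411, 425]) cube([220, 20, 26]);


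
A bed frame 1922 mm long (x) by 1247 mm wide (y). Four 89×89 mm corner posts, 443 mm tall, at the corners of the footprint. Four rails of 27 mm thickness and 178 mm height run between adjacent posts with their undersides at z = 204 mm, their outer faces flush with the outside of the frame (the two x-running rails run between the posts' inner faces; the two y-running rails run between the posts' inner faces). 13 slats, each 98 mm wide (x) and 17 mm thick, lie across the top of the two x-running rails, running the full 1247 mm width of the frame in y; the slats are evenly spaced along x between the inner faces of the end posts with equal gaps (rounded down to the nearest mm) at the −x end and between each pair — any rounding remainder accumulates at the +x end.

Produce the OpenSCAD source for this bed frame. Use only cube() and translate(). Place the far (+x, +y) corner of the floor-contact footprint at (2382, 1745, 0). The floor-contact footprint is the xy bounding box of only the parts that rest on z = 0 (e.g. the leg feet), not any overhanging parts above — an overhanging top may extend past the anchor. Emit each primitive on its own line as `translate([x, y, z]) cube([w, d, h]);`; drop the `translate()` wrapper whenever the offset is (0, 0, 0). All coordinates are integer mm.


// slat z = rail_z + rail_h = 204 + 178 = 382
// slat gap = ⌊(1744 − 13·98) / 14⌋ = 33
translate([460, 498, 0]) cube([89, 89, 443]);
translate([460, 1656, 0]) cube([89, 89, 443]);
translate([2293, 498, 0]) cube([89, 89, 443]);
translate([2293, 1656, 0]) cube([89, 89, 443]);
translate([549, 498, 204]) cube([1744, 27, 178]);
translate([549, 1718, 204]) cube([1744, 27, 178]);
translate([460, 587, 204]) cube([27, 1069, 178]);
translate([2355, 587, 204]) cube([27, 1069, 178]);
translate([582, 498, 382]) cube([98, 1247, 17]);
translate([713, 498, 382]) cube([98, 1247, 17]);
translate([844, 498, 382]) cube([98, 1247, 17]);
translate([975, 498, 382]) cube([98, 1247, 17]);
translate([1106, 498, 382]) cube([98, 1247, 17]);
translate([1237, 498, 382]) cube([98, 1247, 17]);
translate([1368, 498, 382]) cube([98, 1247, 17]);
translate([1499, 498, 382]) cube([98, 1247, 17]);
translate([1630, 498, 382]) cube([98, 1247, 17]);
translate([1761, 498, 382]) cube([98, 1247, 17]);
translate([1892, 498, 382]) cube([98, 1247, 17]);
translate([2023, 498, 382]) cube([98, 1247, 17]);
translate([2154, 498, 382]) cube([98, 1247, 17]);


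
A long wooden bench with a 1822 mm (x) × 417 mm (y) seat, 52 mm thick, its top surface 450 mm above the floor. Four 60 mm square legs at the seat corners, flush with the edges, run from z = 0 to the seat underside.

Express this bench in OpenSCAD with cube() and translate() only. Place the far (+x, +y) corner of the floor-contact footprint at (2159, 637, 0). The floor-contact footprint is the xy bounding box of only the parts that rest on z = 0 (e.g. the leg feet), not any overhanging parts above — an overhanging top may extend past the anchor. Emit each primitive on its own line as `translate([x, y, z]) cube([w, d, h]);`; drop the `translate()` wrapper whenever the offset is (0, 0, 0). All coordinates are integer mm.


// leg_h = 450 − 52 = 398
translate([337, 220, 398]) cube([1822, 417, 52]);
translate([337, 220, 0]) cube([60, 60, 398]);
translate([337, 577, 0]) cube([60, 60, 398]);
translate([2099, 220, 0]) cube([60, 60, 398]);
translate([2099, 577, 0]) cube([60, 60, 398]);


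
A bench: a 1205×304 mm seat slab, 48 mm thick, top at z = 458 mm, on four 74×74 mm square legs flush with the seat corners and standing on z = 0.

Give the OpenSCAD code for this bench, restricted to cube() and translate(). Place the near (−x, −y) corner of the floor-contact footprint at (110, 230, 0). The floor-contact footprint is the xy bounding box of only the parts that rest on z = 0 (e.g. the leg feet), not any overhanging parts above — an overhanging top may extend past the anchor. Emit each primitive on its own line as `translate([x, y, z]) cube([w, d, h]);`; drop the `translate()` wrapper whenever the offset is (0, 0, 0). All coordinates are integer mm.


translate([110, 230, 410]) cube([1205, 304, 48]);
translate([110, 230, 0]) cube([74, 74, 410]);
translate([110, 460, 0]) cube([74, 74, 410]);
translate([1241, 230, 0]) cube([74, 74, 410]);
translate([1241, 460, 0]) cube([74, 74, 410]);


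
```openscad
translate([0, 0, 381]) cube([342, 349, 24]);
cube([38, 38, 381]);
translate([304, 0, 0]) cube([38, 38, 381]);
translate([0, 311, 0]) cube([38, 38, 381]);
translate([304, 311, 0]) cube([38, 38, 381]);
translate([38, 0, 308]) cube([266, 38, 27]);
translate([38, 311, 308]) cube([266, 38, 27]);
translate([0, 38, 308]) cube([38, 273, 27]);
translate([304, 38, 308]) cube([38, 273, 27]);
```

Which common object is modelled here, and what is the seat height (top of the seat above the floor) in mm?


A stool. The seat height is 405 mm.

A 342×349×24 slab at z = 381 on four corner posts — a stool. The seat top is 381 + 24 = 405 mm.


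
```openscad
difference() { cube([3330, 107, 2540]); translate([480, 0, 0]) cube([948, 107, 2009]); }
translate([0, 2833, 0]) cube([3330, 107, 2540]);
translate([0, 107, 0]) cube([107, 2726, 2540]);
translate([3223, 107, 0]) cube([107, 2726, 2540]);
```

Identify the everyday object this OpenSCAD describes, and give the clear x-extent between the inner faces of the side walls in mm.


A single room. The interior width is 3116 mm.

Four walls enclosing a rectangle with a door in the front wall — a room. Outside width 3330 minus two 107 mm walls gives 3116 mm.


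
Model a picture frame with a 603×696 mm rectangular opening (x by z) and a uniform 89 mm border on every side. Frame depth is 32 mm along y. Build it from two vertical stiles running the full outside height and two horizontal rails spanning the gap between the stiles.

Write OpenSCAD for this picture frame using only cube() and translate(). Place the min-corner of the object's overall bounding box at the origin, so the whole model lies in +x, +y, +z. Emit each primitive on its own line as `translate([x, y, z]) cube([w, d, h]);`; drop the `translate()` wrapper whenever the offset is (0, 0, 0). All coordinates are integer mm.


cube([89, 32, 874]);
translate([692, 0, 0]) cube([89, 32, 874]);
translate([89, 0, 0]) cube([603, 32, 89]);
translate([89, 0, 785]) cube([603, 32, 89]);


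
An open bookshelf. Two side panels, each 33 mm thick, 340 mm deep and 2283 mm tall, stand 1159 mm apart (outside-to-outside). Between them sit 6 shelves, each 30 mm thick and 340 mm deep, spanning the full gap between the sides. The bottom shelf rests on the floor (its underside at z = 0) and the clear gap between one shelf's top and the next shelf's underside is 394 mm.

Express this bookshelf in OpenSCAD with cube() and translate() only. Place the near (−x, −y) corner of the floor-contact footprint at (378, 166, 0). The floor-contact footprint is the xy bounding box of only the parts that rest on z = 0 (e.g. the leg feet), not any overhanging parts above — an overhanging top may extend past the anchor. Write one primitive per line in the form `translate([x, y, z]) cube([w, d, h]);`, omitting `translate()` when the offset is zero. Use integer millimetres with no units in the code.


translate([378, 166, 0]) cube([33, 340, 2283]);
translate([1504, 166, 0]) cube([33, 340, 2283]);
translate([411, 166, 0]) cube([1093, 340, 30]);
translate([411, 166, 424]) cube([1093, 340, 30]);
translate([411, 166, 848]) cube([1093, 340, 30]);
translate([411, 166, 1272]) cube([1093, 340, 30]);
translate([411, 166, 1696]) cube([1093, 340, 30]);
translate([411, 166, 2120]) cube([1093, 340, 30]);


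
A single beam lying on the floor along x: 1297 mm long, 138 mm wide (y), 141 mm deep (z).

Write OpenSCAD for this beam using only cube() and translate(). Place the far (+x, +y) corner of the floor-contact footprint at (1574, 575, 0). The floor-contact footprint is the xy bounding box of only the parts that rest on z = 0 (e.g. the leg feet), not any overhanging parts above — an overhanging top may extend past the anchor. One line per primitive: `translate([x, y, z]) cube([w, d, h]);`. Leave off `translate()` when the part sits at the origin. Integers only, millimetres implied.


translate([277, 437, 0]) cube([1297, 138, 141]);


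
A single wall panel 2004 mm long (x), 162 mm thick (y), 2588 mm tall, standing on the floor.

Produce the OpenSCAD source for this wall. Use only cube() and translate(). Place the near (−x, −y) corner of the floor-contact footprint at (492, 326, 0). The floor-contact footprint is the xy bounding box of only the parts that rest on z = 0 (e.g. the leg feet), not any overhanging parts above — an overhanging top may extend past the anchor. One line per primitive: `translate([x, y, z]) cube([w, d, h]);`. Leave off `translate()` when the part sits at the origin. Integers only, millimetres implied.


translate([492, 326, 0]) cube([2004, 162, 2588]);


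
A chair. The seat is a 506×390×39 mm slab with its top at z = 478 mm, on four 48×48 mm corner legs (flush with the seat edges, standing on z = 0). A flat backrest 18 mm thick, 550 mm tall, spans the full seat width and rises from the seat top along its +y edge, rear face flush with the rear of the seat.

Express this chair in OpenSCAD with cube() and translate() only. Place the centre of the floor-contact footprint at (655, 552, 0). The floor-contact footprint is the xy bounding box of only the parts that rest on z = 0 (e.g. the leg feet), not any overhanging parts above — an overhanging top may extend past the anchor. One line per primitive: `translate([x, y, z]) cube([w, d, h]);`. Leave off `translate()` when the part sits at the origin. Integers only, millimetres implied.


translate([402, 357, 439]) cube([506, 390, 39]);
translate([402, 357, 0]) cube([48, 48, 439]);
translate([860, 357, 0]) cube([48, 48, 439]);
translate([402, 699, 0]) cube([48, 48, 439]);
translate([860, 699, 0]) cube([48, 48, 439]);
translate([402, 729, 478]) cube([506, 18, 550]);


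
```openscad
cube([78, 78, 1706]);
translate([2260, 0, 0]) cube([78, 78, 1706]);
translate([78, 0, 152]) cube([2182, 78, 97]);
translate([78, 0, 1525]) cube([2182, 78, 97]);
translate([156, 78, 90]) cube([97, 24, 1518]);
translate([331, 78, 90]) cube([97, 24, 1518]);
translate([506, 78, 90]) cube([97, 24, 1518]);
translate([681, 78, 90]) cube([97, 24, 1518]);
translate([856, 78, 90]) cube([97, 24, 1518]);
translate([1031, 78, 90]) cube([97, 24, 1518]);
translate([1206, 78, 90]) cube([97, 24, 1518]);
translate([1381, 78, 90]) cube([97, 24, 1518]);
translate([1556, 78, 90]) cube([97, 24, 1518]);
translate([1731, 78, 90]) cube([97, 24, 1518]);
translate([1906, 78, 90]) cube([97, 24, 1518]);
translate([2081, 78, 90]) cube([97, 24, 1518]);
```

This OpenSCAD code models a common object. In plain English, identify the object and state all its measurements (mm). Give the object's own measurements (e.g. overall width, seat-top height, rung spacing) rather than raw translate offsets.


A fence section. Two 78×78 mm posts, 1706 mm tall, stand on the floor with a clear span of 2182 mm between their inner faces. Two horizontal rails of 78×97 mm section span the gap between the posts with their undersides at z = 152 mm and z = 1525 mm, flush with the posts' −y face. 12 pickets, each 97 mm wide, 24 mm thick and 1518 mm tall, are fixed to the +y face of the rails with their bottoms at z = 90 mm, spaced across the span with a 78 mm gap after the −x post and between neighbouring pickets, with 82 mm left before the +x post.


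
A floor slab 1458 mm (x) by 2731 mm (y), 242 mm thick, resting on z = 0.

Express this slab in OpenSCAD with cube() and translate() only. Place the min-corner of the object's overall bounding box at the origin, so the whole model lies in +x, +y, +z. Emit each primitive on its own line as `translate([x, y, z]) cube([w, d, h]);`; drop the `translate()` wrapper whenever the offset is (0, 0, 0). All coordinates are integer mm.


cube([1458, 2731, 242]);


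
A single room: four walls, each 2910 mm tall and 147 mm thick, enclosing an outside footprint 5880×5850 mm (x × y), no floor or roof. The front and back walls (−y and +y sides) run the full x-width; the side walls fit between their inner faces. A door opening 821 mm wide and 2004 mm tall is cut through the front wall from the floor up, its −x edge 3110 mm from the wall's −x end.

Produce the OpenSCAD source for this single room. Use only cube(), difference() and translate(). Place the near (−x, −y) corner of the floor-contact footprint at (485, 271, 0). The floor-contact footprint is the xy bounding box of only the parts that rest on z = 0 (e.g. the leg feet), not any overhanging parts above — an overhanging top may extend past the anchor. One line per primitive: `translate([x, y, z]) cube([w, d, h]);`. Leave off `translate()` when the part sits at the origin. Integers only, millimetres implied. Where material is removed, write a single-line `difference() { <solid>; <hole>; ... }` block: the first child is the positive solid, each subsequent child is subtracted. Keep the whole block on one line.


difference() { translate([485, 271, 0]) cube([5880, 147, 2910]); translate([3595, 271, 0]) cube([821, 147, 2004]); }
translate([485, 5974, 0]) cube([5880, 147, 2910]);
translate([485, 418, 0]) cube([147, 5556, 2910]);
translate([6218, 418, 0]) cube([147, 5556, 2910]);


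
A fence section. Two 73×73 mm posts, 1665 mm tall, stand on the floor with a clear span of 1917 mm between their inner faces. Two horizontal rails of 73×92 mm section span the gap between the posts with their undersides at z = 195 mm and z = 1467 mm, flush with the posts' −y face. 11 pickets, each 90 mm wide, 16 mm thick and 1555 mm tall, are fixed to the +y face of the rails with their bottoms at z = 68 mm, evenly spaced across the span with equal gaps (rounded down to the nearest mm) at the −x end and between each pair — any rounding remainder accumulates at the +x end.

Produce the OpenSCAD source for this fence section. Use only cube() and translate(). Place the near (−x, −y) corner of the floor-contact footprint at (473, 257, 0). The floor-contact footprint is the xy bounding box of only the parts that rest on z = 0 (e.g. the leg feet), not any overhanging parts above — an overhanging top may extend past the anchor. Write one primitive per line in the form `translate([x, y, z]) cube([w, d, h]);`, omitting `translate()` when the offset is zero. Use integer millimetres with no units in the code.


translate([473, 257, 0]) cube([73, 73, 1665]);
translate([2463, 257, 0]) cube([73, 73, 1665]);
translate([546, 257, 195]) cube([1917, 73, 92]);
translate([546, 257, 1467]) cube([1917, 73, 92]);
translate([623, 330, 68]) cube([90, 16, 1555]);
translate([790, 330, 68]) cube([90, 16, 1555]);
translate([957, 330, 68]) cube([90, 16, 1555]);
translate([1124, 330, 68]) cube([90, 16, 1555]);
translate([1291, 330, 68]) cube([90, 16, 1555]);
translate([1458, 330, 68]) cube([90, 16, 1555]);
translate([1625, 330, 68]) cube([90, 16, 1555]);
translate([1792, 330, 68]) cube([90, 16, 1555]);
translate([1959, 330, 68]) cube([90, 16, 1555]);
translate([2126, 330, 68]) cube([90, 16, 1555]);
translate([2293, 330, 68]) cube([90, 16, 1555]);
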